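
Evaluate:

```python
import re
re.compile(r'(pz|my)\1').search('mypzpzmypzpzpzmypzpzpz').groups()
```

('pz',)

A backreference is literal: `\1` must see the identical characters the first group matched.
Unlike `match`, `search` isn't anchored — it looks for the pattern anywhere in the string.
The match spans [2:6] → 'pzpz'.
Captured: group 1 = 'pz'.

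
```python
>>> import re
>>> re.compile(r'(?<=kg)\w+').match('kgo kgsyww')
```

None

The positive lookaround only admits positions where the adjacent text matches; those characters stay outside the span.
`match` is anchored at position 0; if the pattern doesn't fit there, it returns None.
Here position 0 doesn't satisfy it, so the call returns None.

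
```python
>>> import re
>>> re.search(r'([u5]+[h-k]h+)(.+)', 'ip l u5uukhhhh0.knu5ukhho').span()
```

(5, 25)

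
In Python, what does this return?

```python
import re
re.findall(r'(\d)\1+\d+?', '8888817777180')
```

['8', '7']

`\1` has to match the exact text group 1 already captured.
One capturing group, so `findall` returns just the captured substring from each match — 2 in all.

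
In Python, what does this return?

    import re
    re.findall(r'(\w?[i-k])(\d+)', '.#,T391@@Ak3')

[('Ak', '3')]

Pattern: optionally a word character, then a character in [i-k] (captured); then one or more of a digit (captured).
Walking the string: at [9:12] match 'Ak3', groups = ('Ak', '3').
`findall` packs the 2 group values into a tuple for every match.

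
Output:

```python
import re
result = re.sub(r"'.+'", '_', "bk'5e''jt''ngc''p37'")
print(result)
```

Matches: at [2:20] → "'5e''jt''ngc''p37'".
Every occurrence is swapped for '_'.

bk_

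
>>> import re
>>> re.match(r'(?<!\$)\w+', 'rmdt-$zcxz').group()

The negative lookaround is zero-width — it rules out positions where the adjacent text would match, without consuming anything.
`re.match` won't scan ahead — the pattern has to work from the very first character.
The match spans [0:4] → 'rmdt'.

'rmdt'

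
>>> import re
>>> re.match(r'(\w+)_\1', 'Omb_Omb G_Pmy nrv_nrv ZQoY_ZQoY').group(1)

'Omb'

A backreference is literal: `\1` must see the identical characters the first group matched.
`match` is anchored at position 0; if the pattern doesn't fit there, it returns None.
The match spans [0:7] → 'Omb_Omb'.
Captured: group 1 = 'Omb'.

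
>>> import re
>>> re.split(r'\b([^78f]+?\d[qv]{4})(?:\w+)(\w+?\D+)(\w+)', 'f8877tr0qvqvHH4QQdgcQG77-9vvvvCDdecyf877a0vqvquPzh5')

['f8877tr0qvqvHH4QQdgcQG77', '-9vvvv', 'zh', '5', '']

The pattern matches a word boundary (`\b`, zero-width); then one or more of any character except [78f] (lazy), then a digit, then exactly 4 of one of [qv] (captured); then one or more of a word character (non-capturing group); then one or more of a word character (lazy), then one or more of a non-digit (captured); then one or more of a word character (captured).
Matches to split on: at [24:51] → '-9vvvvCDdecyf877a0vqvquPzh5'.
The group in the pattern means `split` returns the separators' captures alongside the pieces.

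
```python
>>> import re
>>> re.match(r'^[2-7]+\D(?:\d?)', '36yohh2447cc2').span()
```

(0, 3)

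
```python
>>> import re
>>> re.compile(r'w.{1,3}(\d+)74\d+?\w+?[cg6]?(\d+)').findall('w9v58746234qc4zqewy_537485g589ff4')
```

This matches the literal 'w', then 1 to 3 of any character; then one or more of a digit (captured); then the literal '74', then one or more of a digit (lazy), then one or more of a word character (lazy); then optionally one of [cg6]; then one or more of a digit (captured).
With the lazy modifier that quantifier settles for the fewest repetitions that let the rest of the pattern succeed (the atoms after it are unaffected and can still be greedy).
Scanning left to right: at [0:11] match 'w9v58746234', groups = ('8', '34'); at [17:30] match 'wy_537485g589', groups = ('3', '589').
`findall` packs the 2 group values into a tuple for every match.

[('8', '34'), ('3', '589')]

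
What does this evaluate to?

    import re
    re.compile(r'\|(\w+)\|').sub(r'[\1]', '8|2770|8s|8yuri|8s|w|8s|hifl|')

Matches: at [1:7] → '|2770|'; at [9:16] → '|8yuri|'; at [18:21] → '|w|'; at [23:29] → '|hifl|'.
Each match is replaced using the text its own group 1 captured.

'8[2770]8s[8yuri]8s[w]8s[hifl]'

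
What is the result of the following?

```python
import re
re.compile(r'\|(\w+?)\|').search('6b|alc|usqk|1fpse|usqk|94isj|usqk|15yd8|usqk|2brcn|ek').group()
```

'|alc|'

The match spans [2:7] → '|alc|'.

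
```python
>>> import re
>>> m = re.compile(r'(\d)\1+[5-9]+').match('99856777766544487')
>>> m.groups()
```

('9',)

A backreference is literal: `\1` must see the identical characters the first group matched.
`re.match` only tries the pattern at the start of the string.
The match spans [0:12] → '998567777665'.
Captured: group 1 = '9'.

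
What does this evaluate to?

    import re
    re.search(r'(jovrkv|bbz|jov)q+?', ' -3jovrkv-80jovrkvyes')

None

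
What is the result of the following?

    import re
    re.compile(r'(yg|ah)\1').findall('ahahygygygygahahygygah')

The backreference `\1` re-matches whatever the first group consumed, character for character.
One capturing group, so `findall` returns just the captured substring from each match — 5 in all.

['ah', 'yg', 'yg', 'ah', 'yg']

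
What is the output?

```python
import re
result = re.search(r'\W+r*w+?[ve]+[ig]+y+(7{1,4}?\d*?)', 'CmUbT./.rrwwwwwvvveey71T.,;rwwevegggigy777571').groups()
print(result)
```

The match spans [24:40] → '.,;rwwevegggigy7'.
Captured: group 1 = '7'.

('7',)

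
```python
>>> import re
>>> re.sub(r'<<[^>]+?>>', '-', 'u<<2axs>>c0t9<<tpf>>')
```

`sub` substitutes '-' at each match site.

'u-c0t9-'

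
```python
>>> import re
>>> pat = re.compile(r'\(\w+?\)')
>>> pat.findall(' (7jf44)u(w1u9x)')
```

['(7jf44)', '(w1u9x)']

Walking the string: at [1:8] → '(7jf44)'; at [9:16] → '(w1u9x)'.
Since nothing is captured, `findall` lists the 2 matched substrings directly.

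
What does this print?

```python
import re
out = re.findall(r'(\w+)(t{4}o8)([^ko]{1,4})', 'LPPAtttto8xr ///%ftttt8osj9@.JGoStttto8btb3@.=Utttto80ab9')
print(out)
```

The pattern matches one or more of a word character (captured); then exactly 4 of a literal 't', then the literal 'o8' (captured); then 1 to 4 of any character except [ko] (captured).
Scanning left to right: at [0:14] match 'LPPAtttto8xr /', groups = ('LPPA', 'tttto8', 'xr /'); at [29:43] match 'JGoStttto8btb3', groups = ('JGoS', 'tttto8', 'btb3'); at [46:57] match 'Utttto80ab9', groups = ('U', 'tttto8', '0ab9').
3 groups means each result is a tuple of 3 captured strings — 3 here.

[('LPPA', 'tttto8', 'xr /'), ('JGoS', 'tttto8', 'btb3'), ('U', 'tttto8', '0ab9')]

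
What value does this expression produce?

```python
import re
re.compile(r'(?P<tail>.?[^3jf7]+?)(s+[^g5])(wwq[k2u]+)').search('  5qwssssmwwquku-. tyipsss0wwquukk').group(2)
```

'ssssm'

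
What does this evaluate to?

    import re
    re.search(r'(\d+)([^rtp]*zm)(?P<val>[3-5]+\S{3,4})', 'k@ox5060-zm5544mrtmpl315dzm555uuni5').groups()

('5060', '-zm', '5544mrtm')

The pattern matches one or more of a digit (captured); then zero or more of any character except [rtp], then the literal 'zm' (captured); then one or more of a character in [3-5], then 3 to 4 of a non-whitespace character (captured as 'val').
`search` walks the string left to right and returns the first match it finds.
The match spans [4:19] → '5060-zm5544mrtm'.
Captured: group 1 = '5060', group 2 = '-zm', group 3 = '5544mrtm'.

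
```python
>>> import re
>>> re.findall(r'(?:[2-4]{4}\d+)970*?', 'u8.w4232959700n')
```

The pattern matches exactly 4 of a character in [2-4], then one or more of a digit (non-capturing group); then the literal '97', then zero or more of a literal '0' (lazy).
Walking the string: at [4:12] → '42329597'.
No capturing groups, so `findall` returns the 1 full match string.

['42329597']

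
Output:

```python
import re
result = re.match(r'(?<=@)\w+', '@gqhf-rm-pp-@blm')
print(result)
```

None

The lookaround is zero-width — it requires the adjacent text to match without consuming it, so the asserted text isn't part of the match.
With `match`, the pattern is implicitly anchored at the beginning.
Here position 0 doesn't satisfy it, so the call returns None.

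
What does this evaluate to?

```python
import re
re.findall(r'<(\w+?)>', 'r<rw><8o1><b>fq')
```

['rw', '8o1', 'b']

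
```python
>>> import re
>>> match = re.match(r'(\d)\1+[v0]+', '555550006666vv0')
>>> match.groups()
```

`\1` has to match the exact text group 1 already captured.
`re.match` won't scan ahead — the pattern has to work from the very first character.
The match spans [0:8] → '55555000'.
Captured: group 1 = '5'.

('5',)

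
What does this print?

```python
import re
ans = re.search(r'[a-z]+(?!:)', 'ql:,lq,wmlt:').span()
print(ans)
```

(0, 1)

The negative lookaround is zero-width — it rules out positions where the adjacent text would match, without consuming anything.
The match spans [0:1] → 'q'.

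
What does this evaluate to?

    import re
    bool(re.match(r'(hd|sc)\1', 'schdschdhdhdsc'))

False

`\1` is not a pattern — it's the concrete string captured by group 1, re-applied verbatim.
With `match`, the pattern is implicitly anchored at the beginning.
Here the string doesn't start with a match, so the call returns None, and `bool(None)` is False.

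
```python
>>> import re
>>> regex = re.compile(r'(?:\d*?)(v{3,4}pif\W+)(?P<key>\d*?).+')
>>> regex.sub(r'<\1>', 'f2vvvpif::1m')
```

The pattern matches zero or more of a digit (lazy) (non-capturing group); then 3 to 4 of the literal 'v', then the literal 'pif', then one or more of a non-word character (captured); then zero or more of a digit (lazy) (captured as 'key'); then one or more of any character.
Matches: at [1:12] → '2vvvpif::1m'.
`\1` in the replacement pulls in group 1's text for each match.

'f<vvvpif::>'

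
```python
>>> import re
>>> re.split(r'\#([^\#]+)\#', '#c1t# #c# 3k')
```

Matches to split on: at [0:5] → '#c1t#'; at [6:9] → '#c#'.
`re.split` interleaves the captured-group text with the surrounding fragments.

['', 'c1t', ' ', 'c', ' 3k']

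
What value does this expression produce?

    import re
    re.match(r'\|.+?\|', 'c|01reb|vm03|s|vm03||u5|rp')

None

With `match`, the pattern is implicitly anchored at the beginning.
Here the pattern fails at index 0, so the call returns None.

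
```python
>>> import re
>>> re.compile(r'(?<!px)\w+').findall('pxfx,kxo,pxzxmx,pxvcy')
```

['pxfx', 'kxo', 'pxzxmx', 'pxvcy']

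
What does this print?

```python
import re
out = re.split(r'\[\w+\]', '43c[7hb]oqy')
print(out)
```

Matches to split on: at [3:8] → '[7hb]'.
The string is cut at each match, leaving 2 pieces.

['43c', 'oqy']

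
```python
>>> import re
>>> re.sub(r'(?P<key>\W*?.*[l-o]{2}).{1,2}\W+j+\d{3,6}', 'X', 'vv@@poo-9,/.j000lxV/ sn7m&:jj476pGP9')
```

This matches zero or more of a non-word character (lazy), then zero or more of any character, then exactly 2 of a character in [l-o] (captured as 'key'); then 1 to 2 of any character, then one or more of a non-word character; then one or more of a literal 'j', then 3 to 6 of a digit.
Matches: at [0:16] → 'vv@@poo-9,/.j000'.
Every occurrence is swapped for 'X'.

'XlxV/ sn7m&:jj476pGP9'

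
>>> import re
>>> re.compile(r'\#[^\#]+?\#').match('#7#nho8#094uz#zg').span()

`match` is anchored at position 0; if the pattern doesn't fit there, it returns None.
The match spans [0:3] → '#7#'.

(0, 3)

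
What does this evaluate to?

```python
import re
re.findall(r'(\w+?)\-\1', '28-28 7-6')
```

A backreference is literal: `\1` must see the identical characters the first group matched.
Scanning left to right: at [0:5] match '28-28', group 1 = '28'.
`findall` collects group 1 from the one match (1 total).

['28']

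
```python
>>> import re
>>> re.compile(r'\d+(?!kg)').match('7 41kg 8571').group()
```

'7'

Because the assertion is negative and zero-width, positions next to the forbidden text are skipped.
With `match`, the pattern is implicitly anchored at the beginning.
The match spans [0:1] → '7'.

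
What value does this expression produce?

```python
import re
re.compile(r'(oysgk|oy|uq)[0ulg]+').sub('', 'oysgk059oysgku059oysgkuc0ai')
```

Matches: at [0:6] → 'oysgk0'; at [8:15] → 'oysgku0'; at [17:23] → 'oysgku'.
Every occurrence is swapped for ''.

'5959c0ai'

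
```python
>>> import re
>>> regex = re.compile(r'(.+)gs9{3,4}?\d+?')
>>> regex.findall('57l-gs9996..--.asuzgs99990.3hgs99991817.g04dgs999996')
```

['57l-gs9996..--.asuzgs99990.3hgs99991817.g04d']

This matches one or more of any character (captured); then the literal 'gs', then 3 to 4 of a literal '9' (lazy), then one or more of a digit (lazy).
Scanning left to right: at [0:50] match '57l-gs9996..--.asuzgs99990.3hgs99991817.g04dgs9999', group 1 = '57l-gs9996..--.asuzgs99990.3hgs99991817.g04d'.
With a single group, `findall` returns only what that group captured — 1 item.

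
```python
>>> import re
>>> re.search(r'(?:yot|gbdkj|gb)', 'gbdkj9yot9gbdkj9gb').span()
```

The regex engine tests alternatives in the order written; an earlier branch that matches wins even if a later one would match more.
`re.search` tries every starting position until one works.
The match spans [0:5] → 'gbdkj'.

(0, 5)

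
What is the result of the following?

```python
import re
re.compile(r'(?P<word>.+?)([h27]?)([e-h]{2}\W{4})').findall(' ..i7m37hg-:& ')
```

With 3 capturing groups, `findall` returns a 3-tuple per match.

[(' ..i7m3', '7', 'hg-:& ')]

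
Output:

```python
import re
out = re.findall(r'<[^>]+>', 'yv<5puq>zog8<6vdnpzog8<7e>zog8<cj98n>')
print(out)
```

Since nothing is captured, `findall` lists the 3 matched substrings directly.

['<5puq>', '<6vdnpzog8<7e>', '<cj98n>']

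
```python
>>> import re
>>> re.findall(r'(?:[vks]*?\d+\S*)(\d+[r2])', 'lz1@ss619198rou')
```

The pattern matches zero or more of one of [vks] (lazy), then one or more of a digit, then zero or more of a non-whitespace character (non-capturing group); then one or more of a digit, then one of [r2] (captured).
Scanning left to right: at [2:13] match '1@ss619198r', group 1 = '8r'.
Because there's exactly one group, `findall` drops the full match and keeps group 1 from the one hit.

['8r']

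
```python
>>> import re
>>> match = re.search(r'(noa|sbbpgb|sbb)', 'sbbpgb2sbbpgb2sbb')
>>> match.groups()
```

The regex engine tests alternatives in the order written; an earlier branch that matches wins even if a later one would match more.
Unlike `match`, `search` isn't anchored — it looks for the pattern anywhere in the string.
The match spans [0:6] → 'sbbpgb'.
Captured: group 1 = 'sbbpgb'.

('sbbpgb',)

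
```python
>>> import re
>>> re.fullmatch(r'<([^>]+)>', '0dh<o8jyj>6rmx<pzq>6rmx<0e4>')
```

None

For `fullmatch`, every character of the input must be accounted for by the pattern.
Here the string isn't matched end-to-end, so the call returns None.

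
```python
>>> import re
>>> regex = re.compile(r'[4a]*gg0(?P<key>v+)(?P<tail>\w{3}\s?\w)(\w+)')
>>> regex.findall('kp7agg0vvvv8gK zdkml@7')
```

This matches zero or more of one of [4a], then the literal 'gg0'; then one or more of a literal 'v' (captured as 'key'); then exactly 3 of a word character, then optionally whitespace, then a word character (captured as 'tail'); then one or more of a word character (captured).
Matches: at [3:20] match 'agg0vvvv8gK zdkml', groups = ('vvvv', '8gK z', 'dkml').
3 groups means the one result is a tuple of 3 captured strings — 1 here.

[('vvvv', '8gK z', 'dkml')]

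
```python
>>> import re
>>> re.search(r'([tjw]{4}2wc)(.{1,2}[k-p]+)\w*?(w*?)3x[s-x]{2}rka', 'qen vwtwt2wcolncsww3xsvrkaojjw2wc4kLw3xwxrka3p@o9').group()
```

The pattern matches exactly 4 of one of [tjw], then the literal '2wc' (captured); then 1 to 2 of any character, then one or more of a character in [k-p] (captured); then zero or more of a word character (lazy); then zero or more of a literal 'w' (lazy) (captured); then the literal '3x', then exactly 2 of a character in [s-x], then the literal 'rka'.
A `+?`/`*?`/`{m,n}?` starts at its minimum and grows only as far as needed for what follows to match.
`re.search` tries every starting position until one works.
The match spans [5:26] → 'wtwt2wcolncsww3xsvrka'.
Captured: group 1 = 'wtwt2wc', group 2 = 'oln', group 3 = 'ww'.

'wtwt2wcolncsww3xsvrka'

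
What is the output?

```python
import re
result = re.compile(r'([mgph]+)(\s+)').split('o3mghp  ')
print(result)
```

['o3', 'mghp', '  ', '']

This matches one or more of one of [mgph] (captured); then one or more of whitespace (captured).
Matches to split on: at [2:8] → 'mghp  '.
The group in the pattern means `split` returns the separators' captures alongside the pieces.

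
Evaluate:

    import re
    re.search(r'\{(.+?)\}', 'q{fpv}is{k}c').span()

(1, 6)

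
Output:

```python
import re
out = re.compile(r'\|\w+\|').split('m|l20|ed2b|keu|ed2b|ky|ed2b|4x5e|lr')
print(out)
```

['m', 'ed2b', 'ed2b', 'ed2b', 'lr']

Matches to split on: at [1:6] → '|l20|'; at [10:15] → '|keu|'; at [19:23] → '|ky|'; at [27:33] → '|4x5e|'.
Splitting on the pattern gives 5 pieces.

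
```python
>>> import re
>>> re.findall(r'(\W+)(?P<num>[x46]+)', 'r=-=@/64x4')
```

[('=-=@/', '64x4')]

The pattern matches one or more of a non-word character (captured); then one or more of one of [x46] (captured as 'num').
With 2 capturing groups, `findall` returns a 2-tuple per match.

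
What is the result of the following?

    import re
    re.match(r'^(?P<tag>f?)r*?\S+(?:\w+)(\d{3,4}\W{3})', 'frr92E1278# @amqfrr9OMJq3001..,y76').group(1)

The match spans [0:13] → 'frr92E1278# @'.
Captured: group 1 = 'f', group 2 = '278# @'.

'f'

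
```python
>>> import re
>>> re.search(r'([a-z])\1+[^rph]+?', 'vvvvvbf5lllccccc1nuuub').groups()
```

('v',)

`\1` is not a pattern — it's the concrete string captured by group 1, re-applied verbatim.
`re.search` tries every starting position until one works.
The match spans [0:6] → 'vvvvvb'.
Captured: group 1 = 'v'.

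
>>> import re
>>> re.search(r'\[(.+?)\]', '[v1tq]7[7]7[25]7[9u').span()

(0, 6)

Because the quantifier is non-greedy, it stops expanding at the earliest point where the rest of the pattern can succeed.
`search` walks the string left to right and returns the first match it finds.
The match spans [0:6] → '[v1tq]'.
Captured: group 1 = 'v1tq'.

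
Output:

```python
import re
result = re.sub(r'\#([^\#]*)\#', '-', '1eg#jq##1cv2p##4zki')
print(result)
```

1eg--#4zki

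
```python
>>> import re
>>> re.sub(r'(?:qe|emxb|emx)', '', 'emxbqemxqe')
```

`|` is ordered: at each position the engine commits to the first alternative that works.
Matches: at [0:4] → 'emxb'; at [4:6] → 'qe'; at [8:10] → 'qe'.
`sub` substitutes '' at each match site.

'mx'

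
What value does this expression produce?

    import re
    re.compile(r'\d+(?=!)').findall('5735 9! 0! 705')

Lookahead/lookbehind check context without consuming it, so the matched span excludes the asserted characters.
Walking the string: at [5:6] → '9'; at [8:9] → '0'.
`findall` yields the raw match text (2 of them) because the pattern has no groups.

['9', '0']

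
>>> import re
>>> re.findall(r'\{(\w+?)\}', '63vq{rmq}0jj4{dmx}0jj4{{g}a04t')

['rmq', 'dmx', 'g']

Because there's exactly one group, `findall` drops the full match and keeps group 1 from each hit.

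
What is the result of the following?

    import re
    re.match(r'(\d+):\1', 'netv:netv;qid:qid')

None

`re.match` only tries the pattern at the start of the string.
Here the pattern fails at index 0, so the call returns None.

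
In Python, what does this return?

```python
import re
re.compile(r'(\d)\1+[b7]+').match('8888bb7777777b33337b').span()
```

(0, 14)

`\1` has to match the exact text group 1 already captured.
With `match`, the pattern is implicitly anchored at the beginning.
The match spans [0:14] → '8888bb7777777b'.
Captured: group 1 = '8'.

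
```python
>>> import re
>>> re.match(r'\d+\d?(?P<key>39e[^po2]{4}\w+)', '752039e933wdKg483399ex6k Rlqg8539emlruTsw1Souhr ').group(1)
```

'39e933wdKg483399ex6k'

The match spans [0:24] → '752039e933wdKg483399ex6k'.
Captured: group 1 = '39e933wdKg483399ex6k'.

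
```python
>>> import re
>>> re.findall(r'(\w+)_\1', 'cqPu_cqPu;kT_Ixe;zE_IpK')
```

['cqPu']

`\1` has to match the exact text group 1 already captured.
Walking the string: at [0:9] match 'cqPu_cqPu', group 1 = 'cqPu'.
`findall` collects group 1 from the one match (1 total).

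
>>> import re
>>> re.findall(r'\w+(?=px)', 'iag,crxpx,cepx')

The positive lookaround only admits positions where the adjacent text matches; those characters stay outside the span.
Matches: at [4:7] → 'crx'; at [10:12] → 'ce'.
`findall` yields the raw match text (2 of them) because the pattern has no groups.

['crx', 'ce']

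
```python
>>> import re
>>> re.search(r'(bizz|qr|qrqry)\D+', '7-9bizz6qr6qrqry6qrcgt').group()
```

'qrqry'

`search` walks the string left to right and returns the first match it finds.
The match spans [11:16] → 'qrqry'.
Captured: group 1 = 'qr'.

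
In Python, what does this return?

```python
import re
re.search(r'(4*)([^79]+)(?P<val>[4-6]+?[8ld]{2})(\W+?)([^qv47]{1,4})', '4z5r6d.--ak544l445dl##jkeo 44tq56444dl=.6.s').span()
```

(0, 43)

The pattern matches zero or more of a literal '4' (captured); then one or more of any character except [79] (captured); then one or more of a character in [4-6] (lazy), then exactly 2 of one of [8ld] (captured as 'val'); then one or more of a non-word character (lazy) (captured); then 1 to 4 of any character except [qv47] (captured).
The match spans [0:43] → '4z5r6d.--ak544l445dl##jkeo 44tq56444dl=.6.s'.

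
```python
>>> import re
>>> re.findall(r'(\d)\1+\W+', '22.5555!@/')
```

The backreference `\1` re-matches whatever the first group consumed, character for character.
`findall` collects group 1 from each match (2 total).

['2', '5']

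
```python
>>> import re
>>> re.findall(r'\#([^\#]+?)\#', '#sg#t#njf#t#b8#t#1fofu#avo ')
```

['sg', 'njf', 'b8', '1fofu']

Scanning left to right: at [0:4] match '#sg#', group 1 = 'sg'; at [5:10] match '#njf#', group 1 = 'njf'; at [11:15] match '#b8#', group 1 = 'b8'; at [16:23] match '#1fofu#', group 1 = '1fofu'.
One capturing group, so `findall` returns just the captured substring from each match — 4 in all.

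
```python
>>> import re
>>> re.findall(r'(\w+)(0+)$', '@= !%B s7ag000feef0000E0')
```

[('s7ag000feef0000E', '0')]

Pattern: one or more of a word character (captured); then one or more of a literal '0' (captured); then anchored at the end.
Multiple groups make `findall` return tuples — one 2-tuple for the one match.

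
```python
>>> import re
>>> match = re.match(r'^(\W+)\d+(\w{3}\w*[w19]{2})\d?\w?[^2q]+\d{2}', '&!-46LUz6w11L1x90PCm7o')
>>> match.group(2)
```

'LUz6w11'

The match spans [0:17] → '&!-46LUz6w11L1x90'.
Captured: group 1 = '&!-', group 2 = 'LUz6w11'.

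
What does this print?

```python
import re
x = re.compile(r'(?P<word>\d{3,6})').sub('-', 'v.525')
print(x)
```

v.-

Pattern: 3 to 6 of a digit (captured as 'word').
Matches: at [2:5] → '525'.
Each match is replaced by '-'.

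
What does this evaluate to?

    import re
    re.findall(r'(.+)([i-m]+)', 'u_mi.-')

[('u_m', 'i')]

The pattern matches one or more of any character (captured); then one or more of a character in [i-m] (captured).
Scanning left to right: at [0:4] match 'u_mi', groups = ('u_m', 'i').
2 groups means the one result is a tuple of 2 captured strings — 1 here.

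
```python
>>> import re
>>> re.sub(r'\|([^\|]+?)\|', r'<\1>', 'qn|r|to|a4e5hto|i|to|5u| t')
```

Matches: at [2:5] → '|r|'; at [7:16] → '|a4e5hto|'; at [17:21] → '|to|'.
The replacement refers to a captured group, so each match is rewritten using its own captured text.

'qn<r>to<a4e5hto>i<to>5u| t'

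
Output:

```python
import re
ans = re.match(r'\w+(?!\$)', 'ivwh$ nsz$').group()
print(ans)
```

ivw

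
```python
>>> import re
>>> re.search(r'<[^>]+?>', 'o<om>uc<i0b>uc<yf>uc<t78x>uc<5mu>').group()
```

The match spans [1:5] → '<om>'.

'<om>'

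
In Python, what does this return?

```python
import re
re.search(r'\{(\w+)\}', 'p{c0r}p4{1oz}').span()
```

(1, 6)

The match spans [1:6] → '{c0r}'.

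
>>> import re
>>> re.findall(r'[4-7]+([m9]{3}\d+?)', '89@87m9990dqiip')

The pattern matches one or more of a character in [4-7]; then exactly 3 of one of [m9], then one or more of a digit (lazy) (captured).
A `+?`/`*?`/`{m,n}?` starts at its minimum and grows only as far as needed for what follows to match.
Matches: at [4:9] match '7m999', group 1 = 'm999'.
Because there's exactly one group, `findall` drops the full match and keeps group 1 from the one hit.

['m999']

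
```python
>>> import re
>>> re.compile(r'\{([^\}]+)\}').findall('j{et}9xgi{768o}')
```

['et', '768o']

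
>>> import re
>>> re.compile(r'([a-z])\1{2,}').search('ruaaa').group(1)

'a'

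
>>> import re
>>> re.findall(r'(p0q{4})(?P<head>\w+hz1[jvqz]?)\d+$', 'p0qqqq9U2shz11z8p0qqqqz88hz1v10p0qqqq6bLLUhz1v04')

[('p0qqqq', '9U2shz11z8p0qqqqz88hz1v10p0qqqq6bLLUhz1v')]

This matches the literal 'p0', then exactly 4 of the literal 'q' (captured); then one or more of a word character, then the literal 'hz1', then optionally one of [jvqz] (captured as 'head'); then one or more of a digit; then anchored at the end.
Scanning left to right: at [0:48] match 'p0qqqq9U2shz11z8p0qqqqz88hz1v10p0qqqq6bLLUhz1v04', groups = ('p0qqqq', '9U2shz11z8p0qqqqz88hz1v10p0qqqq6bLLUhz1v').
With 2 capturing groups, `findall` returns a 2-tuple per match.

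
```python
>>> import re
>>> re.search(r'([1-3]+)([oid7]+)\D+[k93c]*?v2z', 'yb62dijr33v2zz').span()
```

The pattern matches one or more of a character in [1-3] (captured); then one or more of one of [oid7] (captured); then one or more of a non-digit; then zero or more of one of [k93c] (lazy), then the literal 'v2z'.
`search` walks the string left to right and returns the first match it finds.
The match spans [3:13] → '2dijr33v2z'.
Captured: group 1 = '2', group 2 = 'di'.

(3, 13)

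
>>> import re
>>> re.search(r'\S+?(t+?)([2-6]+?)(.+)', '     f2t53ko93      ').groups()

('t', '5', '3ko93      ')

Pattern: one or more of a non-whitespace character (lazy); then one or more of a literal 't' (lazy) (captured); then one or more of a character in [2-6] (lazy) (captured); then one or more of any character (captured).
The `?` after the quantifier makes it lazy — it takes as little as possible before letting the rest of the pattern try.
`re.search` scans for the first position where the pattern succeeds.
The match spans [5:20] → 'f2t53ko93      '.
Captured: group 1 = 't', group 2 = '5', group 3 = '3ko93      '.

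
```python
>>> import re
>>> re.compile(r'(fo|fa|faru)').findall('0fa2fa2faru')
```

Alternation tries branches left to right and keeps the first one that lets the overall match succeed at that position.
Walking the string: at [1:3] match 'fa', group 1 = 'fa'; at [4:6] match 'fa', group 1 = 'fa'; at [7:9] match 'fa', group 1 = 'fa'.
Because there's exactly one group, `findall` drops the full match and keeps group 1 from each hit.

['fa', 'fa', 'fa']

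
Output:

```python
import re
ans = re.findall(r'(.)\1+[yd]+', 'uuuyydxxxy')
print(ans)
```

['u', 'x']

The backreference `\1` re-matches whatever the first group consumed, character for character.
One capturing group, so `findall` returns just the captured substring from each match — 2 in all.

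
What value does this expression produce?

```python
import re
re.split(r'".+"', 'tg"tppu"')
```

['tg', '']

The string is cut at each match, leaving 2 pieces.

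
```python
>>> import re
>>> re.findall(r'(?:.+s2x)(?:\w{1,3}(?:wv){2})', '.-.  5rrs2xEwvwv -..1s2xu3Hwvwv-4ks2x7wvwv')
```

Since nothing is captured, `findall` lists the 1 matched substring directly.

['.-.  5rrs2xEwvwv -..1s2xu3Hwvwv-4ks2x7wvwv']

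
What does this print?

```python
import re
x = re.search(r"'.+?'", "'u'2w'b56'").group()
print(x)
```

Because the quantifier is non-greedy, it stops expanding at the earliest point where the rest of the pattern can succeed.
Unlike `match`, `search` isn't anchored — it looks for the pattern anywhere in the string.
The match spans [0:3] → "'u'".

'u'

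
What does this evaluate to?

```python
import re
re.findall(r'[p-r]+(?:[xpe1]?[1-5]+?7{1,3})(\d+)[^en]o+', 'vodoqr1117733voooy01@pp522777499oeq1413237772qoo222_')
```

['33', '49', '2']

Pattern: one or more of a character in [p-r]; then optionally one of [xpe1], then one or more of a character in [1-5] (lazy), then 1 to 3 of the literal '7' (non-capturing group); then one or more of a digit (captured); then any character except [en], then one or more of a literal 'o'.
Matches: at [4:17] match 'qr1117733vooo', group 1 = '33'; at [21:33] match 'pp522777499o', group 1 = '49'; at [34:48] match 'q1413237772qoo', group 1 = '2'.
`findall` collects group 1 from each match (3 total).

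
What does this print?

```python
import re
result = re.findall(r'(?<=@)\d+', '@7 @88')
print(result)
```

['7', '88']

The `(?=…)`/`(?<=…)` assertion just peeks at neighbouring text; it doesn't advance the match position.
`findall` yields the raw match text (2 of them) because the pattern has no groups.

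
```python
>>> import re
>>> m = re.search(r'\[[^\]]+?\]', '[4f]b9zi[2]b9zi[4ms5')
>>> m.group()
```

Unlike `match`, `search` isn't anchored — it looks for the pattern anywhere in the string.
The match spans [0:4] → '[4f]'.

'[4f]'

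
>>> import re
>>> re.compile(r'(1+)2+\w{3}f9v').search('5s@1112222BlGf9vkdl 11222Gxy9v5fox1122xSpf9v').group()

'1112222BlGf9v'

This matches one or more of a literal '1' (captured); then one or more of a literal '2', then exactly 3 of a word character, then the literal 'f9v'.
The match spans [3:16] → '1112222BlGf9v'.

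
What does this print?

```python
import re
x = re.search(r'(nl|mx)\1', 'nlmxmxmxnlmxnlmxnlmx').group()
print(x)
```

mxmx

`\1` has to match the exact text group 1 already captured.
`search` walks the string left to right and returns the first match it finds.
The match spans [2:6] → 'mxmx'.
Captured: group 1 = 'mx'.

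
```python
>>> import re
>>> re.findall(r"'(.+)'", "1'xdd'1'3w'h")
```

["xdd'1'3w"]

One capturing group, so `findall` returns just the captured substring from the one match — 1 in all.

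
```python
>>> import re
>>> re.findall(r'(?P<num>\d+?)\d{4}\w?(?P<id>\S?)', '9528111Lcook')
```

`findall` packs the 2 group values into a tuple for every match.

[('9', '1')]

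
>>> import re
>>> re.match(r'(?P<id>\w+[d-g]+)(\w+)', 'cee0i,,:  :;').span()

(0, 5)

This matches one or more of a word character, then one or more of a character in [d-g] (captured as 'id'); then one or more of a word character (captured).
`match` is anchored at position 0; if the pattern doesn't fit there, it returns None.
The match spans [0:5] → 'cee0i'.
Captured: group 1 = 'cee', group 2 = '0i'.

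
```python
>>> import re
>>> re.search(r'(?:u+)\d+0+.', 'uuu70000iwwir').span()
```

This matches one or more of a literal 'u' (non-capturing group); then one or more of a digit, then one or more of a literal '0'; then any character.
`re.search` tries every starting position until one works.
The match spans [0:9] → 'uuu70000i'.

(0, 9)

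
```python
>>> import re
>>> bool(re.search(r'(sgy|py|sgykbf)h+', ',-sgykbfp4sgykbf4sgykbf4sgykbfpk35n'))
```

False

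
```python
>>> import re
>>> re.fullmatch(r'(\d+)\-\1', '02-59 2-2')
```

None

`re.fullmatch` requires the pattern to consume the entire string.
Here the pattern can't cover the whole string, so the call returns None.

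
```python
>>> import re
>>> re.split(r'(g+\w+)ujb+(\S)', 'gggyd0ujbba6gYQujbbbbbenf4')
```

The pattern matches one or more of the literal 'g', then one or more of a word character (captured); then the literal 'uj', then one or more of the literal 'b'; then a non-whitespace character (captured).
Matches to split on: at [0:23] → 'gggyd0ujbba6gYQujbbbbbe'.
`re.split` interleaves the captured-group text with the surrounding fragments.

['', 'gggyd0ujbba6gYQ', 'e', 'nf4']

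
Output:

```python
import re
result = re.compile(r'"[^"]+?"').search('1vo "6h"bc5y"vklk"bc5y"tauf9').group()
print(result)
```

`search` walks the string left to right and returns the first match it finds.
The match spans [4:8] → '"6h"'.

"6h"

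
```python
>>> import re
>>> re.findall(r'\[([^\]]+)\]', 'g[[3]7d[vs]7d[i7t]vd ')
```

Scanning left to right: at [1:5] match '[[3]', group 1 = '[3'; at [7:11] match '[vs]', group 1 = 'vs'; at [13:18] match '[i7t]', group 1 = 'i7t'.
With a single group, `findall` returns only what that group captured — 3 items.

['[3', 'vs', 'i7t']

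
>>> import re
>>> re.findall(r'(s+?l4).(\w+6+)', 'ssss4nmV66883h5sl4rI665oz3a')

[('sl4', 'I66')]

The pattern matches one or more of the literal 's' (lazy), then the literal 'l4' (captured); then any character; then one or more of a word character, then one or more of the literal '6' (captured).
Scanning left to right: at [15:22] match 'sl4rI66', groups = ('sl4', 'I66').
With 2 capturing groups, `findall` returns a 2-tuple per match.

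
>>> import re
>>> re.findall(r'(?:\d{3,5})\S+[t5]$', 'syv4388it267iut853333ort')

['4388it267iut853333ort']

The pattern matches 3 to 5 of a digit (non-capturing group); then one or more of a non-whitespace character; then one of [t5]; then anchored at the end.
Matches: at [3:24] → '4388it267iut853333ort'.
No capturing groups, so `findall` returns the 1 full match string.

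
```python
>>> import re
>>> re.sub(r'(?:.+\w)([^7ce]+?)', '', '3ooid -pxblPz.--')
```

`sub` substitutes '' at each match site.

'--'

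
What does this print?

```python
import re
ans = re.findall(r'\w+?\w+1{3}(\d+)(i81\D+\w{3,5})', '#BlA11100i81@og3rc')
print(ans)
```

This matches one or more of a word character (lazy), then one or more of a word character, then exactly 3 of the literal '1'; then one or more of a digit (captured); then the literal 'i81', then one or more of a non-digit, then 3 to 5 of a word character (captured).
Scanning left to right: at [1:18] match 'BlA11100i81@og3rc', groups = ('00', 'i81@og3rc').
2 groups means the one result is a tuple of 2 captured strings — 1 here.

[('00', 'i81@og3rc')]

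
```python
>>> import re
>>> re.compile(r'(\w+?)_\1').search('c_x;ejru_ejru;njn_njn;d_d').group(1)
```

The match spans [4:13] → 'ejru_ejru'.
Captured: group 1 = 'ejru'.

'ejru'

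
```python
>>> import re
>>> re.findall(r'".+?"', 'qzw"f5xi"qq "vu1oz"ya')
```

Lazy quantifiers expand one character at a time until the remainder of the pattern can match.
Matches: at [3:9] → '"f5xi"'; at [12:19] → '"vu1oz"'.
No capturing groups, so `findall` returns the 2 full match strings.

['"f5xi"', '"vu1oz"']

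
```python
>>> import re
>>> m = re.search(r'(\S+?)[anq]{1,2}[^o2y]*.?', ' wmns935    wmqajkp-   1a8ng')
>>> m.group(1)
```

'wm'

The match spans [1:28] → 'wmns935    wmqajkp-   1a8ng'.
Captured: group 1 = 'wm'.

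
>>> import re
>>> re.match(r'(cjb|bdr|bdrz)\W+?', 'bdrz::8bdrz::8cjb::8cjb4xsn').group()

'bdrz:'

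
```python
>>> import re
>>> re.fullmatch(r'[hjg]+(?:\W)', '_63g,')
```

`fullmatch` succeeds only if the pattern covers the string from start to end.
Here the string isn't matched end-to-end, so the call returns None.

None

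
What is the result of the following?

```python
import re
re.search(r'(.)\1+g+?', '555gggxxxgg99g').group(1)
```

The match spans [0:4] → '555g'.
Captured: group 1 = '5'.

'5'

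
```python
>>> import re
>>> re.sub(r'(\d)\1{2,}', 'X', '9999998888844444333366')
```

'XXXX66'

After group 1 captures some text, `\1` only succeeds where that same text appears again.
Every occurrence is swapped for 'X'.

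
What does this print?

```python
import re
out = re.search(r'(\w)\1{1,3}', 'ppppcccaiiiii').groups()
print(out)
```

('p',)

`\1` is not a pattern — it's the concrete string captured by group 1, re-applied verbatim.
`re.search` scans for the first position where the pattern succeeds.
The match spans [0:4] → 'pppp'.
Captured: group 1 = 'p'.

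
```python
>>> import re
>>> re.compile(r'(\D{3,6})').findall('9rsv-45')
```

['rsv-']

With a single group, `findall` returns only what that group captured — 1 item.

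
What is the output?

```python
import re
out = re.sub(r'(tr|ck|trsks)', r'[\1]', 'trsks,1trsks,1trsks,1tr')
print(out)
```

[tr]sks,1[tr]sks,1[tr]sks,1[tr]

Alternation tries branches left to right and keeps the first one that lets the overall match succeed at that position.
Matches: at [0:2] → 'tr'; at [7:9] → 'tr'; at [14:16] → 'tr'; at [21:23] → 'tr'.
The replacement refers to a captured group, so each match is rewritten using its own captured text.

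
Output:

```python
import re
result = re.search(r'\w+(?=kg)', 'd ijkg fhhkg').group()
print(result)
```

ij

The `(?=…)`/`(?<=…)` assertion just peeks at neighbouring text; it doesn't advance the match position.
`re.search` scans for the first position where the pattern succeeds.
The match spans [2:4] → 'ij'.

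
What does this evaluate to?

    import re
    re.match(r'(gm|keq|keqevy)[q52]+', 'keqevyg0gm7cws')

None

With `match`, the pattern is implicitly anchored at the beginning.
Here the string doesn't start with a match, so the call returns None.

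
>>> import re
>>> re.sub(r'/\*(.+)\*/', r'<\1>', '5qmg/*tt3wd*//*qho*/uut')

'5qmg<tt3wd*//*qho>uut'

Each match is replaced using the text its own group 1 captured.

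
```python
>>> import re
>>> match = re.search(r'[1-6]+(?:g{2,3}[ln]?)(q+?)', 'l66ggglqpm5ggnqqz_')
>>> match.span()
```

Pattern: one or more of a character in [1-6]; then 2 to 3 of the literal 'g', then optionally one of [ln] (non-capturing group); then one or more of a literal 'q' (lazy) (captured).
`re.search` scans for the first position where the pattern succeeds.
The match spans [1:8] → '66ggglq'.
Captured: group 1 = 'q'.

(1, 8)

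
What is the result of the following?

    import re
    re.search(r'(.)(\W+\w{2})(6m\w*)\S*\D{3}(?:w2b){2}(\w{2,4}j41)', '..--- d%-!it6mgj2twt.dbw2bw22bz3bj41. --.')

Here nothing in the string fits, so the call returns None.

None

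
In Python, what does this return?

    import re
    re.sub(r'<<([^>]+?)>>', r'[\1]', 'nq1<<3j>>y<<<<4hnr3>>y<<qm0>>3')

Each match is replaced using the text its own group 1 captured.

'nq1[3j]y[<<4hnr3]y[qm0]3'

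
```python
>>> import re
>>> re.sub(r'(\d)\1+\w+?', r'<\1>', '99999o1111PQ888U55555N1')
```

'<9><1>Q<8><5>1'

The backreference `\1` re-matches whatever the first group consumed, character for character.
`\1` in the replacement pulls in group 1's text for each match.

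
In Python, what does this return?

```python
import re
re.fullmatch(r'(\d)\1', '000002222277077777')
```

None

A backreference is literal: `\1` must see the identical characters the first group matched.
For `fullmatch`, every character of the input must be accounted for by the pattern.
Here the pattern can't cover the whole string, so the call returns None.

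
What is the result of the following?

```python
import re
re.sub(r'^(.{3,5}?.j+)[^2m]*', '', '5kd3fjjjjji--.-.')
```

Pattern: anchored at the start of the string; then 3 to 5 of any character (lazy), then any character, then one or more of the literal 'j' (captured); then zero or more of any character except [2m].
Matches: at [0:16] → '5kd3fjjjjji--.-.'.
Every occurrence is swapped for ''.

''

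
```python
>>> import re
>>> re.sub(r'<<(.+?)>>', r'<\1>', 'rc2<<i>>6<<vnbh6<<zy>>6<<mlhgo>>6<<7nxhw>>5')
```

The `?` after the quantifier makes it lazy — it takes as little as possible before letting the rest of the pattern try.
Matches: at [3:8] → '<<i>>'; at [9:22] → '<<vnbh6<<zy>>'; at [23:32] → '<<mlhgo>>'; at [33:42] → '<<7nxhw>>'.
Each match is replaced using the text its own group 1 captured.

'rc2<i>6<vnbh6<<zy>6<mlhgo>6<7nxhw>5'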